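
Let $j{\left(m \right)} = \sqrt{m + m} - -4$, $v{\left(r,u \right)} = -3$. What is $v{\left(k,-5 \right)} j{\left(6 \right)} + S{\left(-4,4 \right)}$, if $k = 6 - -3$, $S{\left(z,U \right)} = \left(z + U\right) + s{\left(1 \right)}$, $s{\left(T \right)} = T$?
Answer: $-11 - 6 \sqrt{3} \approx -21.392$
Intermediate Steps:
$S{\left(z,U \right)} = 1 + U + z$ ($S{\left(z,U \right)} = \left(z + U\right) + 1 = \left(U + z\right) + 1 = 1 + U + z$)
$k = 9$ ($k = 6 + 3 = 9$)
$j{\left(m \right)} = 4 + \sqrt{2} \sqrt{m}$ ($j{\left(m \right)} = \sqrt{2 m} + 4 = \sqrt{2} \sqrt{m} + 4 = 4 + \sqrt{2} \sqrt{m}$)
$v{\left(k,-5 \right)} j{\left(6 \right)} + S{\left(-4,4 \right)} = - 3 \left(4 + \sqrt{2} \sqrt{6}\right) + \left(1 + 4 - 4\right) = - 3 \left(4 + 2 \sqrt{3}\right) + 1 = \left(-12 - 6 \sqrt{3}\right) + 1 = -11 - 6 \sqrt{3}$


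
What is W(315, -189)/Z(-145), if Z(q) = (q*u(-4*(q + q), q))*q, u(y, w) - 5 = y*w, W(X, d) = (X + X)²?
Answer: -5292/47150665 ≈ -0.00011224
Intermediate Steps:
W(X, d) = 4*X² (W(X, d) = (2*X)² = 4*X²)
u(y, w) = 5 + w*y (u(y, w) = 5 + y*w = 5 + w*y)
Z(q) = q²*(5 - 8*q²) (Z(q) = (q*(5 + q*(-4*(q + q))))*q = (q*(5 + q*(-8*q)))*q = (q*(5 - 8*q²))*q = q²*(5 - 8*q²))
W(315, -189)/Z(-145) = (4*315²)/(((-145)²*(5 - 8*(-145)²))) = (4*99225)/((21025*(5 - 8*21025))) = 396900/((21025*(5 - 168200))) = 396900/((21025*(-168195))) = 396900/(-3536299875) = 396900*(-1/3536299875) = -5292/47150665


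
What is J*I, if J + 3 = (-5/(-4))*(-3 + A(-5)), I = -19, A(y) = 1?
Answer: 209/2 ≈ 104.50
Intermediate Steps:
J = -11/2 (J = -3 + (-5/(-4))*(-3 + 1) = -3 - 5*(-1/4)*(-2) = -3 + (5/4)*(-2) = -3 - 5/2 = -11/2 ≈ -5.5000)
J*I = -11/2*(-19) = 209/2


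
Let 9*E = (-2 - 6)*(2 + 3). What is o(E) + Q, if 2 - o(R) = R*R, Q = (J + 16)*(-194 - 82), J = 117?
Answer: -2974786/81 ≈ -36726.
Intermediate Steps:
Q = -36708 (Q = (117 + 16)*(-194 - 82) = 133*(-276) = -36708)
E = -40/9 (E = ((-2 - 6)*(2 + 3))/9 = (-8*5)/9 = (1/9)*(-40) = -40/9 ≈ -4.4444)
o(R) = 2 - R**2 (o(R) = 2 - R*R = 2 - R**2)
o(E) + Q = (2 - (-40/9)**2) - 36708 = (2 - 1*1600/81) - 36708 = (2 - 1600/81) - 36708 = -1438/81 - 36708 = -2974786/81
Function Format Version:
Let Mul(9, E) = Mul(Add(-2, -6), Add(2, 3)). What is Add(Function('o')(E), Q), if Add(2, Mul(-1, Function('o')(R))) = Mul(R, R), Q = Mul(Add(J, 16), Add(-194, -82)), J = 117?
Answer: Rational(-2974786, 81) ≈ -36726.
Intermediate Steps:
Q = -36708 (Q = Mul(Add(117, 16), Add(-194, -82)) = Mul(133, -276) = -36708)
E = Rational(-40, 9) (E = Mul(Rational(1, 9), Mul(Add(-2, -6), Add(2, 3))) = Mul(Rational(1, 9), Mul(-8, 5)) = Mul(Rational(1, 9), -40) = Rational(-40, 9) ≈ -4.4444)
Function('o')(R) = Add(2, Mul(-1, Pow(R, 2))) (Function('o')(R) = Add(2, Mul(-1, Mul(R, R))) = Add(2, Mul(-1, Pow(R, 2))))
Add(Function('o')(E), Q) = Add(Add(2, Mul(-1, Pow(Rational(-40, 9), 2))), -36708) = Add(Add(2, Mul(-1, Rational(1600, 81))), -36708) = Add(Add(2, Rational(-1600, 81)), -36708) = Add(Rational(-1438, 81), -36708) = Rational(-2974786, 81)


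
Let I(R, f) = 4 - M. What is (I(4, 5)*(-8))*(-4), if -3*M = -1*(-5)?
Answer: 544/3 ≈ 181.33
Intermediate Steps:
M = -5/3 (M = -(-1)*(-5)/3 = -1/3*5 = -5/3 ≈ -1.6667)
I(R, f) = 17/3 (I(R, f) = 4 - 1*(-5/3) = 4 + 5/3 = 17/3)
(I(4, 5)*(-8))*(-4) = ((17/3)*(-8))*(-4) = -136/3*(-4) = 544/3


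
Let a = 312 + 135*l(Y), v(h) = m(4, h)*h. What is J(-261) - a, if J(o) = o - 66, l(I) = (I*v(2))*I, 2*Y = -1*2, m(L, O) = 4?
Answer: -1719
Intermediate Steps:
Y = -1 (Y = (-1*2)/2 = (½)*(-2) = -1)
v(h) = 4*h
l(I) = 8*I² (l(I) = (I*(4*2))*I = (I*8)*I = (8*I)*I = 8*I²)
J(o) = -66 + o
a = 1392 (a = 312 + 135*(8*(-1)²) = 312 + 135*(8*1) = 312 + 135*8 = 312 + 1080 = 1392)
J(-261) - a = (-66 - 261) - 1*1392 = -327 - 1392 = -1719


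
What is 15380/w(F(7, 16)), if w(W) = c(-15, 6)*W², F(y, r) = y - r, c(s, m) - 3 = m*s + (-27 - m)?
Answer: -769/486 ≈ -1.5823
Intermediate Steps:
c(s, m) = -24 - m + m*s (c(s, m) = 3 + (m*s + (-27 - m)) = 3 + (-27 - m + m*s) = -24 - m + m*s)
w(W) = -120*W² (w(W) = (-24 - 1*6 + 6*(-15))*W² = (-24 - 6 - 90)*W² = -120*W²)
15380/w(F(7, 16)) = 15380/((-120*(7 - 1*16)²)) = 15380/((-120*(7 - 16)²)) = 15380/((-120*(-9)²)) = 15380/((-120*81)) = 15380/(-9720) = 15380*(-1/9720) = -769/486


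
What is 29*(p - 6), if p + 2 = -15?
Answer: -667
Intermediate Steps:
p = -17 (p = -2 - 15 = -17)
29*(p - 6) = 29*(-17 - 6) = 29*(-23) = -667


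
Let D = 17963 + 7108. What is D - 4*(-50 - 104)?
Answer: 25687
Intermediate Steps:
D = 25071
D - 4*(-50 - 104) = 25071 - 4*(-50 - 104) = 25071 - 4*(-154) = 25071 - 1*(-616) = 25071 + 616 = 25687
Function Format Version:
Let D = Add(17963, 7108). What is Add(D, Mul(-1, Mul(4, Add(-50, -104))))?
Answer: 25687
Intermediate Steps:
D = 25071
Add(D, Mul(-1, Mul(4, Add(-50, -104)))) = Add(25071, Mul(-1, Mul(4, Add(-50, -104)))) = Add(25071, Mul(-1, Mul(4, -154))) = Add(25071, Mul(-1, -616)) = Add(25071, 616) = 25687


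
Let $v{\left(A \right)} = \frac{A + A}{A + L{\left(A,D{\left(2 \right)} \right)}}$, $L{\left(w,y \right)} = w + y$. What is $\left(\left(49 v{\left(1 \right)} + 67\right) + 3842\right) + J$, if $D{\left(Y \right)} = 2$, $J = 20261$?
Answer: $\frac{48389}{2} \approx 24195.0$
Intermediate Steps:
$v{\left(A \right)} = \frac{2 A}{2 + 2 A}$ ($v{\left(A \right)} = \frac{A + A}{A + \left(A + 2\right)} = \frac{2 A}{A + \left(2 + A\right)} = \frac{2 A}{2 + 2 A}$)
$\left(\left(49 v{\left(1 \right)} + 67\right) + 3842\right) + J = \left(\left(49 \cdot 1 \frac{1}{1 + 1} + 67\right) + 3842\right) + 20261 = \left(\left(49 \cdot 1 \cdot \frac{1}{2} + 67\right) + 3842\right) + 20261 = \left(\left(49 \cdot \frac{1}{2} + 67\right) + 3842\right) + 20261 = \left(\left(\frac{49}{2} + 67\right) + 3842\right) + 20261 = \left(\frac{183}{2} + 3842\right) + 20261 = \frac{7867}{2} + 20261 = \frac{48389}{2}$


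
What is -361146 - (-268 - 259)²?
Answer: -638875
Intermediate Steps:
-361146 - (-268 - 259)² = -361146 - 1*(-527)² = -361146 - 1*277729 = -361146 - 277729 = -638875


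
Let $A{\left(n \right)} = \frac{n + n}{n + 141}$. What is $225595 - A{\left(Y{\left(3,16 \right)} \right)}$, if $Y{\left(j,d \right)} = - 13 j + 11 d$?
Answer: $\frac{31357568}{139} \approx 2.2559 \cdot 10^{5}$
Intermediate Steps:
$A{\left(n \right)} = \frac{2 n}{141 + n}$
$225595 - A{\left(Y{\left(3,16 \right)} \right)} = 225595 - \frac{2 \left(\left(-13\right) 3 + 11 \cdot 16\right)}{141 + \left(\left(-13\right) 3 + 11 \cdot 16\right)} = 225595 - \frac{2 \left(-39 + 176\right)}{141 + \left(-39 + 176\right)} = 225595 - 2 \cdot 137 \frac{1}{141 + 137} = 225595 - 2 \cdot 137 \cdot \frac{1}{278} = 225595 - \frac{137}{139} = \frac{31357568}{139}$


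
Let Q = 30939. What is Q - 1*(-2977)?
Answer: 33916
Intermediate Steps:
Q - 1*(-2977) = 30939 - 1*(-2977) = 30939 + 2977 = 33916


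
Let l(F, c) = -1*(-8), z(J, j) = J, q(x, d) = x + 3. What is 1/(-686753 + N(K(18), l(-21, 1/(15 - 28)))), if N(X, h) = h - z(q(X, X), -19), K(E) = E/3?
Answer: -1/686754 ≈ -1.4561e-6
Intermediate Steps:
q(x, d) = 3 + x
K(E) = E/3 (K(E) = E*(1/3) = E/3)
l(F, c) = 8
N(X, h) = -3 + h - X (N(X, h) = h - (3 + X) = h + (-3 - X) = -3 + h - X)
1/(-686753 + N(K(18), l(-21, 1/(15 - 28)))) = 1/(-686753 + (-3 + 8 - 18/3)) = 1/(-686753 + (-3 + 8 - 1*6)) = 1/(-686753 + (-3 + 8 - 6)) = 1/(-686753 - 1) = 1/(-686754) = -1/686754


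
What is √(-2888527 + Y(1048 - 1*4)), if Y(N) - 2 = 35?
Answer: I*√2888490 ≈ 1699.6*I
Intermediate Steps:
Y(N) = 37 (Y(N) = 2 + 35 = 37)
√(-2888527 + Y(1048 - 1*4)) = √(-2888527 + 37) = √(-2888490) = I*√2888490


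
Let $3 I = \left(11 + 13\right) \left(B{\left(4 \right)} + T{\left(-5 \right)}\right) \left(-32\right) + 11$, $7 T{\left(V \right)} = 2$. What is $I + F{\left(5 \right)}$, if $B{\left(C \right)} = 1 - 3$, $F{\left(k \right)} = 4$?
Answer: $\frac{9377}{21} \approx 446.52$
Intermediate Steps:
$B{\left(C \right)} = -2$
$T{\left(V \right)} = \frac{2}{7}$ ($T{\left(V \right)} = \frac{1}{7} \cdot 2 = \frac{2}{7}$)
$I = \frac{9293}{21}$ ($I = \frac{\left(11 + 13\right) \left(-2 + \frac{2}{7}\right) \left(-32\right) + 11}{3} = \frac{24 \left(- \frac{12}{7}\right) \left(-32\right) + 11}{3} = \frac{\left(- \frac{288}{7}\right) \left(-32\right) + 11}{3} = \frac{\frac{9216}{7} + 11}{3} = \frac{1}{3} \cdot \frac{9293}{7} = \frac{9293}{21} \approx 442.52$)
$I + F{\left(5 \right)} = \frac{9293}{21} + 4 = \frac{9377}{21}$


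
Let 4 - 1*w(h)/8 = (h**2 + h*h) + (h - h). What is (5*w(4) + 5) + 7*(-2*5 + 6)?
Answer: -1143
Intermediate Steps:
w(h) = 32 - 16*h**2 (w(h) = 32 - 8*((h**2 + h*h) + (h - h)) = 32 - 8*((h**2 + h**2) + 0) = 32 - 8*(2*h**2 + 0) = 32 - 16*h**2)
(5*w(4) + 5) + 7*(-2*5 + 6) = (5*(32 - 16*4**2) + 5) + 7*(-2*5 + 6) = (5*(32 - 16*16) + 5) + 7*(-10 + 6) = (5*(32 - 256) + 5) + 7*(-4) = (5*(-224) + 5) - 28 = (-1120 + 5) - 28 = -1115 - 28 = -1143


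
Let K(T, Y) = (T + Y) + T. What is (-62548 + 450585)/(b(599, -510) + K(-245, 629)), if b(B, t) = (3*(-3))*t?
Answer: 388037/4729 ≈ 82.055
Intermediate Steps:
b(B, t) = -9*t
K(T, Y) = Y + 2*T
(-62548 + 450585)/(b(599, -510) + K(-245, 629)) = (-62548 + 450585)/(-9*(-510) + (629 + 2*(-245))) = 388037/(4590 + (629 - 490)) = 388037/(4590 + 139) = 388037/4729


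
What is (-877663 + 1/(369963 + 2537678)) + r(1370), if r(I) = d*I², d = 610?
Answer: 3326432420746018/2907641 ≈ 1.1440e+9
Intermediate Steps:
r(I) = 610*I²
(-877663 + 1/(369963 + 2537678)) + r(1370) = (-877663 + 1/(369963 + 2537678)) + 610*1370² = (-877663 + 1/2907641) + 610*1876900 = (-877663 + 1/2907641) + 1144909000 = -2551928922982/2907641 + 1144909000 = 3326432420746018/2907641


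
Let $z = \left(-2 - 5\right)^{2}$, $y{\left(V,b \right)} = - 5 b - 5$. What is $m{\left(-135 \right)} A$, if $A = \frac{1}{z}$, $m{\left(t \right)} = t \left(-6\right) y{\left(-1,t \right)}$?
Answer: $\frac{542700}{49} \approx 11076.0$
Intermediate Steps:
$y{\left(V,b \right)} = -5 - 5 b$
$z = 49$ ($z = \left(-7\right)^{2} = 49$)
$m{\left(t \right)} = - 6 t \left(-5 - 5 t\right)$ ($m{\left(t \right)} = t \left(-6\right) \left(-5 - 5 t\right) = - 6 t \left(-5 - 5 t\right)$)
$A = \frac{1}{49} \approx 0.020408$
$m{\left(-135 \right)} A = 30 \left(-135\right) \left(1 - 135\right) \frac{1}{49} = 30 \left(-135\right) \left(-134\right) \frac{1}{49} = 542700 \cdot \frac{1}{49} = \frac{542700}{49}$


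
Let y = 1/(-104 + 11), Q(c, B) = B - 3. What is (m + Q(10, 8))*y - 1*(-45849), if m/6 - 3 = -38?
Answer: 4264162/93 ≈ 45851.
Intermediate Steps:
Q(c, B) = -3 + B
y = -1/93 (y = 1/(-93) = -1/93 ≈ -0.010753)
m = -210 (m = 18 + 6*(-38) = 18 - 228 = -210)
(m + Q(10, 8))*y - 1*(-45849) = (-210 + (-3 + 8))*(-1/93) - 1*(-45849) = (-210 + 5)*(-1/93) + 45849 = -205*(-1/93) + 45849 = 205/93 + 45849 = 4264162/93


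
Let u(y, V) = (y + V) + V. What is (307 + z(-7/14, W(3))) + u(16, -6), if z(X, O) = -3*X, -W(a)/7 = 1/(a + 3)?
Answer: 625/2 ≈ 312.50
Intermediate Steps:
W(a) = -7/(3 + a) (W(a) = -7/(a + 3) = -7/(3 + a))
u(y, V) = y + 2*V (u(y, V) = (V + y) + V = y + 2*V)
(307 + z(-7/14, W(3))) + u(16, -6) = (307 - (-21)/14) + (16 + 2*(-6)) = (307 - (-21)/14) + (16 - 12) = (307 - 3*(-1/2)) + 4 = (307 + 3/2) + 4 = 617/2 + 4 = 625/2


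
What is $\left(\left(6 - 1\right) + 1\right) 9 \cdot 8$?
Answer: $432$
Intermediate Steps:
$\left(\left(6 - 1\right) + 1\right) 9 \cdot 8 = \left(5 + 1\right) 9 \cdot 8 = 6 \cdot 9 \cdot 8 = 54 \cdot 8 = 432$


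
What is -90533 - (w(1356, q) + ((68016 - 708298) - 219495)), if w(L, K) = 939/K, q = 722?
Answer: 555393229/722 ≈ 7.6924e+5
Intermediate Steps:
-90533 - (w(1356, q) + ((68016 - 708298) - 219495)) = -90533 - (939/722 + ((68016 - 708298) - 219495)) = -90533 - (939*(1/722) + (-640282 - 219495)) = -90533 - (939/722 - 859777) = -90533 - 1*(-620758055/722) = -90533 + 620758055/722 = 555393229/722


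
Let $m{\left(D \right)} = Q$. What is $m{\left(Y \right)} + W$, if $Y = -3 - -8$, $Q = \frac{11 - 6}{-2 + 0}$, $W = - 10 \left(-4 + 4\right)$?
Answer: $- \frac{5}{2} \approx -2.5$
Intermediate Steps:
$W = 0$ ($W = \left(-10\right) 0 = 0$)
$Q = - \frac{5}{2}$ ($Q = \frac{11 - 6}{-2} = 5 \left(- \frac{1}{2}\right) = - \frac{5}{2} \approx -2.5$)
$Y = 5$ ($Y = -3 + 8 = 5$)
$m{\left(D \right)} = - \frac{5}{2}$
$m{\left(Y \right)} + W = - \frac{5}{2} + 0 = - \frac{5}{2}$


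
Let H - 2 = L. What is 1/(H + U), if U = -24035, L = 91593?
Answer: 1/67560 ≈ 1.4802e-5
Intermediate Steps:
H = 91595 (H = 2 + 91593 = 91595)
1/(H + U) = 1/(91595 - 24035) = 1/67560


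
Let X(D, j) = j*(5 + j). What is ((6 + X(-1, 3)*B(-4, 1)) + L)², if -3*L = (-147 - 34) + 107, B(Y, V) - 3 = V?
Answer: 144400/9 ≈ 16044.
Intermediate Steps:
B(Y, V) = 3 + V
L = 74/3 (L = -((-147 - 34) + 107)/3 = -(-181 + 107)/3 = -⅓*(-74) = 74/3 ≈ 24.667)
((6 + X(-1, 3)*B(-4, 1)) + L)² = ((6 + (3*(5 + 3))*(3 + 1)) + 74/3)² = ((6 + (3*8)*4) + 74/3)² = ((6 + 24*4) + 74/3)² = ((6 + 96) + 74/3)² = (102 + 74/3)² = (380/3)² = 144400/9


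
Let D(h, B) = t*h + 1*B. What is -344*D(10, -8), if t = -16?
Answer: 57792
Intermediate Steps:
D(h, B) = B - 16*h (D(h, B) = -16*h + 1*B = -16*h + B = B - 16*h)
-344*D(10, -8) = -344*(-8 - 16*10) = -344*(-8 - 160) = -344*(-168) = 57792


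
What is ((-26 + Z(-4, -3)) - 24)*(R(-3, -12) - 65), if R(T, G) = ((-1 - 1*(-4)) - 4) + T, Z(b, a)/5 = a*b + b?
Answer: 690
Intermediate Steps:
Z(b, a) = 5*b + 5*a*b (Z(b, a) = 5*(a*b + b) = 5*(b + a*b) = 5*b + 5*a*b)
R(T, G) = -1 + T (R(T, G) = ((-1 + 4) - 4) + T = (3 - 4) + T = -1 + T)
((-26 + Z(-4, -3)) - 24)*(R(-3, -12) - 65) = ((-26 + 5*(-4)*(1 - 3)) - 24)*((-1 - 3) - 65) = ((-26 + 5*(-4)*(-2)) - 24)*(-4 - 65) = ((-26 + 40) - 24)*(-69) = (14 - 24)*(-69) = -10*(-69) = 690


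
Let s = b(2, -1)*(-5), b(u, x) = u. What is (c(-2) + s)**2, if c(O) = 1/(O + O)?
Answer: 1681/16 ≈ 105.06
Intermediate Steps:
c(O) = 1/(2*O)
s = -10 (s = 2*(-5) = -10)
(c(-2) + s)**2 = ((1/2)/(-2) - 10)**2 = ((1/2)*(-1/2) - 10)**2 = (-1/4 - 10)**2 = (-41/4)**2 = 1681/16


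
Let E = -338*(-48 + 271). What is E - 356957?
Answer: -432331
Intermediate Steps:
E = -75374 (E = -338*223 = -75374)
E - 356957 = -75374 - 356957 = -432331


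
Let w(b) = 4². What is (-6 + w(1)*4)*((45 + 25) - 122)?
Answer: -3016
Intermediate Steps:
w(b) = 16
(-6 + w(1)*4)*((45 + 25) - 122) = (-6 + 16*4)*((45 + 25) - 122) = (-6 + 64)*(70 - 122) = 58*(-52) = -3016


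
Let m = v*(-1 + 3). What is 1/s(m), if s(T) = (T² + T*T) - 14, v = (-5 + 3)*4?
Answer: 1/498 ≈ 0.0020080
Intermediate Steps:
v = -8 (v = -2*4 = -8)
m = -16 (m = -8*(-1 + 3) = -8*2 = -16)
s(T) = -14 + 2*T² (s(T) = (T² + T²) - 14 = 2*T² - 14 = -14 + 2*T²)
1/s(m) = 1/(-14 + 2*(-16)²) = 1/(-14 + 2*256) = 1/(-14 + 512) = 1/498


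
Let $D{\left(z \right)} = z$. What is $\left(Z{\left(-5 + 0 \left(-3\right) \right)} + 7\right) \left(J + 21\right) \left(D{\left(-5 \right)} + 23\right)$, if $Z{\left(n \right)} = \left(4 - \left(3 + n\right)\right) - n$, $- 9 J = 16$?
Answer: $6228$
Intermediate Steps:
$J = - \frac{16}{9}$ ($J = \left(- \frac{1}{9}\right) 16 = - \frac{16}{9} \approx -1.7778$)
$Z{\left(n \right)} = 1 - 2 n$ ($Z{\left(n \right)} = \left(1 - n\right) - n = 1 - 2 n$)
$\left(Z{\left(-5 + 0 \left(-3\right) \right)} + 7\right) \left(J + 21\right) \left(D{\left(-5 \right)} + 23\right) = \left(\left(1 - 2 \left(-5 + 0 \left(-3\right)\right)\right) + 7\right) \left(- \frac{16}{9} + 21\right) \left(-5 + 23\right) = \left(\left(1 - 2 \left(-5 + 0\right)\right) + 7\right) \frac{173}{9} \cdot 18 = \left(\left(1 - -10\right) + 7\right) 346 = \left(\left(1 + 10\right) + 7\right) 346 = \left(11 + 7\right) 346 = 18 \cdot 346 = 6228$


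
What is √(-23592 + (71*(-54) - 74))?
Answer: 50*I*√11 ≈ 165.83*I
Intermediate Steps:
√(-23592 + (71*(-54) - 74)) = √(-23592 + (-3834 - 74)) = √(-23592 - 3908) = √(-27500) = 50*I*√11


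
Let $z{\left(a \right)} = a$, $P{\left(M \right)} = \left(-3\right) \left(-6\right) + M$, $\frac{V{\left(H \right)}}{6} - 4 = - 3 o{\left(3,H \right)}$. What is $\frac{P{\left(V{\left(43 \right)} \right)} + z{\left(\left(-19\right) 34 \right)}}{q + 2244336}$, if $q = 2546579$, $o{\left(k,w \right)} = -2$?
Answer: $- \frac{568}{4790915} \approx -0.00011856$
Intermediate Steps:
$V{\left(H \right)} = 60$ ($V{\left(H \right)} = 24 + 6 \left(\left(-3\right) \left(-2\right)\right) = 24 + 6 \cdot 6 = 24 + 36 = 60$)
$P{\left(M \right)} = 18 + M$
$\frac{P{\left(V{\left(43 \right)} \right)} + z{\left(\left(-19\right) 34 \right)}}{q + 2244336} = \frac{\left(18 + 60\right) - 646}{2546579 + 2244336} = \frac{78 - 646}{4790915} = \left(-568\right) \frac{1}{4790915} = - \frac{568}{4790915}$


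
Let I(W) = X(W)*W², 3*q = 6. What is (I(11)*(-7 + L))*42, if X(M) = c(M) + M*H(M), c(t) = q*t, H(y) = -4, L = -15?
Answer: 2459688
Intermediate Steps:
q = 2 (q = (⅓)*6 = 2)
c(t) = 2*t
X(M) = -2*M (X(M) = 2*M + M*(-4) = 2*M - 4*M = -2*M)
I(W) = -2*W³ (I(W) = (-2*W)*W² = -2*W³)
(I(11)*(-7 + L))*42 = ((-2*11³)*(-7 - 15))*42 = (-2*1331*(-22))*42 = -2662*(-22)*42 = 58564*42 = 2459688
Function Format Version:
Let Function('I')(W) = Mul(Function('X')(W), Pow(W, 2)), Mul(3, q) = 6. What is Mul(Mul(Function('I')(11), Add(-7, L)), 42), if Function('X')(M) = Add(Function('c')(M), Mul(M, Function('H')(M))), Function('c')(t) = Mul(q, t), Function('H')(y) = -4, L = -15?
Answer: 2459688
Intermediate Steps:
q = 2 (q = Mul(Rational(1, 3), 6) = 2)
Function('c')(t) = Mul(2, t)
Function('X')(M) = Mul(-2, M) (Function('X')(M) = Add(Mul(2, M), Mul(M, -4)) = Add(Mul(2, M), Mul(-4, M)) = Mul(-2, M))
Function('I')(W) = Mul(-2, Pow(W, 3)) (Function('I')(W) = Mul(Mul(-2, W), Pow(W, 2)) = Mul(-2, Pow(W, 3)))
Mul(Mul(Function('I')(11), Add(-7, L)), 42) = Mul(Mul(Mul(-2, Pow(11, 3)), Add(-7, -15)), 42) = Mul(Mul(Mul(-2, 1331), -22), 42) = Mul(Mul(-2662, -22), 42) = Mul(58564, 42) = 2459688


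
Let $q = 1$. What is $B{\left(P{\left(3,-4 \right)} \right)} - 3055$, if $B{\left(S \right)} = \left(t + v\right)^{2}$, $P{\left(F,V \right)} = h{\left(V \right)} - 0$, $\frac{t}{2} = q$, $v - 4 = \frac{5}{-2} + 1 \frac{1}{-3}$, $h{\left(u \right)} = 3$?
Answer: $- \frac{109619}{36} \approx -3045.0$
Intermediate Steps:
$v = \frac{7}{6}$ ($v = 4 + \left(\frac{5}{-2} + 1 \frac{1}{-3}\right) = 4 + \left(5 \left(- \frac{1}{2}\right) + 1 \left(- \frac{1}{3}\right)\right) = 4 - \frac{17}{6} = \frac{7}{6} \approx 1.1667$)
$t = 2$ ($t = 2 \cdot 1 = 2$)
$P{\left(F,V \right)} = 3$ ($P{\left(F,V \right)} = 3 - 0 = 3 + 0 = 3$)
$B{\left(S \right)} = \frac{361}{36}$ ($B{\left(S \right)} = \left(2 + \frac{7}{6}\right)^{2} = \left(\frac{19}{6}\right)^{2} = \frac{361}{36}$)
$B{\left(P{\left(3,-4 \right)} \right)} - 3055 = \frac{361}{36} - 3055 = - \frac{109619}{36}$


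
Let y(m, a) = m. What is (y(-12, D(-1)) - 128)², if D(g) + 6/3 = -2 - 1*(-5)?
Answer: 19600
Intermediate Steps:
D(g) = 1 (D(g) = -2 + (-2 - 1*(-5)) = -2 + (-2 + 5) = -2 + 3 = 1)
(y(-12, D(-1)) - 128)² = (-12 - 128)² = (-140)² = 19600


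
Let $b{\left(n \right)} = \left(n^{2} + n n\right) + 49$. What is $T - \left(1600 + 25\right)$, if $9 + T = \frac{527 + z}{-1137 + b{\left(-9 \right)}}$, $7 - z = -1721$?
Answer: $- \frac{1515339}{926} \approx -1636.4$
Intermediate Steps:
$z = 1728$ ($z = 7 - -1721 = 7 + 1721 = 1728$)
$b{\left(n \right)} = 49 + 2 n^{2}$ ($b{\left(n \right)} = \left(n^{2} + n^{2}\right) + 49 = 2 n^{2} + 49 = 49 + 2 n^{2}$)
$T = - \frac{10589}{926}$ ($T = -9 + \frac{527 + 1728}{-1137 + \left(49 + 2 \left(-9\right)^{2}\right)} = -9 + \frac{2255}{-1137 + \left(49 + 2 \cdot 81\right)} = -9 + \frac{2255}{-1137 + \left(49 + 162\right)} = -9 + \frac{2255}{-1137 + 211} = -9 + \frac{2255}{-926} = -9 + 2255 \left(- \frac{1}{926}\right) = -9 - \frac{2255}{926} = - \frac{10589}{926} \approx -11.435$)
$T - \left(1600 + 25\right) = - \frac{10589}{926} - \left(1600 + 25\right) = - \frac{10589}{926} - 1625 = - \frac{1515339}{926}$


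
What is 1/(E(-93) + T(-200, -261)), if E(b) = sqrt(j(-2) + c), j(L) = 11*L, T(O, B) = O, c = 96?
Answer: -100/19963 - sqrt(74)/39926 ≈ -0.0052247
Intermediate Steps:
E(b) = sqrt(74) (E(b) = sqrt(11*(-2) + 96) = sqrt(-22 + 96) = sqrt(74))
1/(E(-93) + T(-200, -261)) = 1/(sqrt(74) - 200) = 1/(-200 + sqrt(74))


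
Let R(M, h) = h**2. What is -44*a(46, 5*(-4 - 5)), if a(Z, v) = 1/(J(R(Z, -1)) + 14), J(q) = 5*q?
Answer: -44/19 ≈ -2.3158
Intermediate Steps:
a(Z, v) = 1/19 (a(Z, v) = 1/(5*(-1)**2 + 14) = 1/(5*1 + 14) = 1/(5 + 14) = 1/19)
-44*a(46, 5*(-4 - 5)) = -44*1/19 = -44/19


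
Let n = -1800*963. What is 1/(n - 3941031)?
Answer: -1/5674431 ≈ -1.7623e-7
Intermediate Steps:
n = -1733400
1/(n - 3941031) = 1/(-1733400 - 3941031) = 1/(-5674431) = -1/5674431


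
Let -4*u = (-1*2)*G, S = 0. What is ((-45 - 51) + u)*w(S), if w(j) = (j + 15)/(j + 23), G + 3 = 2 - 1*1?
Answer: -1455/23 ≈ -63.261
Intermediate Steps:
G = -2 (G = -3 + (2 - 1*1) = -3 + (2 - 1) = -3 + 1 = -2)
u = -1 (u = -(-1*2)*(-2)/4 = -(-1)*(-2)/2 = -¼*4 = -1)
w(j) = (15 + j)/(23 + j)
((-45 - 51) + u)*w(S) = ((-45 - 51) - 1)*((15 + 0)/(23 + 0)) = (-96 - 1)*(15/23) = -97*15/23 = -1455/23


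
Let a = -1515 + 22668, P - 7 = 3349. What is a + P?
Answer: 24509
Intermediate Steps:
P = 3356 (P = 7 + 3349 = 3356)
a = 21153
a + P = 21153 + 3356 = 24509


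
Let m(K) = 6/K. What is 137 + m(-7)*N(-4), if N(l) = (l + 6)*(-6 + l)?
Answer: 1079/7 ≈ 154.14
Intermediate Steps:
N(l) = (-6 + l)*(6 + l) (N(l) = (6 + l)*(-6 + l) = (-6 + l)*(6 + l))
137 + m(-7)*N(-4) = 137 + (6/(-7))*(-36 + (-4)²) = 137 + (6*(-⅐))*(-36 + 16) = 137 - 6/7*(-20) = 137 + 120/7 = 1079/7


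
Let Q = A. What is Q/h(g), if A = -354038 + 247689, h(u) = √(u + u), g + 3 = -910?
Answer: 106349*I*√1826/1826 ≈ 2488.8*I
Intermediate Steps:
g = -913 (g = -3 - 910 = -913)
h(u) = √2*√u (h(u) = √(2*u) = √2*√u)
A = -106349
Q = -106349
Q/h(g) = -106349*(-I*√1826/1826) = -(-106349)*I*√1826/1826 = 106349*I*√1826/1826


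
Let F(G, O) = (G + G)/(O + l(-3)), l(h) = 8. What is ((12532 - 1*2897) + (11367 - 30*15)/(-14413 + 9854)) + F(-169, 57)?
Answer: 219456706/22795 ≈ 9627.4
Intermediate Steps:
F(G, O) = 2*G/(8 + O) (F(G, O) = (G + G)/(O + 8) = (2*G)/(8 + O) = 2*G/(8 + O))
((12532 - 1*2897) + (11367 - 30*15)/(-14413 + 9854)) + F(-169, 57) = ((12532 - 1*2897) + (11367 - 30*15)/(-14413 + 9854)) + 2*(-169)/(8 + 57) = ((12532 - 2897) + (11367 - 450)/(-4559)) + 2*(-169)/65 = (9635 + 10917*(-1/4559)) + 2*(-169)*(1/65) = (9635 - 10917/4559) - 26/5 = 43915048/4559 - 26/5 = 219456706/22795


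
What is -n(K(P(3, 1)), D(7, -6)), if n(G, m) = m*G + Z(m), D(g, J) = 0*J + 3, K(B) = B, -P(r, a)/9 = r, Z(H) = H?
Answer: 78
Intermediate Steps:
P(r, a) = -9*r
D(g, J) = 3 (D(g, J) = 0 + 3 = 3)
n(G, m) = m + G*m (n(G, m) = m*G + m = G*m + m = m + G*m)
-n(K(P(3, 1)), D(7, -6)) = -3*(1 - 9*3) = -3*(1 - 27) = -3*(-26) = -1*(-78) = 78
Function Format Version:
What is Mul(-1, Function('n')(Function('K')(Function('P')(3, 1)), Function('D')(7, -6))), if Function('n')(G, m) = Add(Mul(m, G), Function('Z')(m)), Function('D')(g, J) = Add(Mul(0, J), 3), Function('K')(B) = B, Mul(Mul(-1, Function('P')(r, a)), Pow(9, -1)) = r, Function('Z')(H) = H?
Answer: 78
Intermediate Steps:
Function('P')(r, a) = Mul(-9, r)
Function('D')(g, J) = 3 (Function('D')(g, J) = Add(0, 3) = 3)
Function('n')(G, m) = Add(m, Mul(G, m)) (Function('n')(G, m) = Add(Mul(m, G), m) = Add(Mul(G, m), m) = Add(m, Mul(G, m)))
Mul(-1, Function('n')(Function('K')(Function('P')(3, 1)), Function('D')(7, -6))) = Mul(-1, Mul(3, Add(1, Mul(-9, 3)))) = Mul(-1, Mul(3, Add(1, -27))) = Mul(-1, Mul(3, -26)) = Mul(-1, -78) = 78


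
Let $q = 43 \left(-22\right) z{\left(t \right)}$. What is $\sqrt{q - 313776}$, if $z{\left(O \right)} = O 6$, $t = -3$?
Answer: $6 i \sqrt{8243} \approx 544.75 i$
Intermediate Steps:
$z{\left(O \right)} = 6 O$
$q = 17028$ ($q = 43 \left(-22\right) 6 \left(-3\right) = \left(-946\right) \left(-18\right) = 17028$)
$\sqrt{q - 313776} = \sqrt{17028 - 313776} = \sqrt{-296748} = 6 i \sqrt{8243}$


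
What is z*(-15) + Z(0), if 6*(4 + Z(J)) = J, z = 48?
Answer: -724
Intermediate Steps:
Z(J) = -4 + J/6
z*(-15) + Z(0) = 48*(-15) + (-4 + (⅙)*0) = -720 + (-4 + 0) = -720 - 4 = -724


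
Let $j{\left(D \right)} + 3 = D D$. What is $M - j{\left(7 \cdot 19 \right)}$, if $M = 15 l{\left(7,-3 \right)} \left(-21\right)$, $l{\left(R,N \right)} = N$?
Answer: $-16741$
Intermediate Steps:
$j{\left(D \right)} = -3 + D^{2}$ ($j{\left(D \right)} = -3 + D D = -3 + D^{2}$)
$M = 945$ ($M = 15 \left(-3\right) \left(-21\right) = \left(-45\right) \left(-21\right) = 945$)
$M - j{\left(7 \cdot 19 \right)} = 945 - \left(-3 + \left(7 \cdot 19\right)^{2}\right) = 945 - \left(-3 + 133^{2}\right) = 945 - \left(-3 + 17689\right) = 945 - 17686 = -16741$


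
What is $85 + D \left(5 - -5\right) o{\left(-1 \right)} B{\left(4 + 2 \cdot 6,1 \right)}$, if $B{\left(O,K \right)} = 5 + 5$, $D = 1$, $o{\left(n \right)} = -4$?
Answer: $-315$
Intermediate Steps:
$B{\left(O,K \right)} = 10$
$85 + D \left(5 - -5\right) o{\left(-1 \right)} B{\left(4 + 2 \cdot 6,1 \right)} = 85 + 1 \left(5 - -5\right) \left(-4\right) 10 = 85 + 1 \left(5 + 5\right) \left(-4\right) 10 = 85 + 1 \cdot 10 \left(-4\right) 10 = 85 + 10 \left(-4\right) 10 = 85 - 400 = -315$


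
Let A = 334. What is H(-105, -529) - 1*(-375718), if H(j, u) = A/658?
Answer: 123611389/329 ≈ 3.7572e+5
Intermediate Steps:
H(j, u) = 167/329 (H(j, u) = 334/658 = 334*(1/658) = 167/329)
H(-105, -529) - 1*(-375718) = 167/329 - 1*(-375718) = 167/329 + 375718 = 123611389/329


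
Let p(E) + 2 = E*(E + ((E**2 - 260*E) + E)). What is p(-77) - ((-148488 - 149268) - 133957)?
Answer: -1554504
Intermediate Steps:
p(E) = -2 + E*(E**2 - 258*E) (p(E) = -2 + E*(E + ((E**2 - 260*E) + E)) = -2 + E*(E + (E**2 - 259*E)) = -2 + E*(E**2 - 258*E))
p(-77) - ((-148488 - 149268) - 133957) = (-2 + (-77)**3 - 258*(-77)**2) - ((-148488 - 149268) - 133957) = (-2 - 456533 - 258*5929) - (-297756 - 133957) = (-2 - 456533 - 1529682) - 1*(-431713) = -1986217 + 431713 = -1554504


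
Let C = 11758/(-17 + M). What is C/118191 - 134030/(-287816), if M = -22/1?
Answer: 307210154471/663336586692 ≈ 0.46313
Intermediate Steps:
M = -22 (M = -22*1 = -22)
C = -11758/39 (C = 11758/(-17 - 22) = 11758/(-39) = -1/39*11758 = -11758/39 ≈ -301.49)
C/118191 - 134030/(-287816) = -11758/39/118191 - 134030/(-287816) = -11758/39*1/118191 - 134030*(-1/287816) = -11758/4609449 + 67015/143908 = 307210154471/663336586692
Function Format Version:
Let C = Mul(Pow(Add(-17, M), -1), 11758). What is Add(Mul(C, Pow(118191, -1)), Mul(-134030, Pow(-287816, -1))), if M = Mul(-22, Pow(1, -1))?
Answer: Rational(307210154471, 663336586692) ≈ 0.46313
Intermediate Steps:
M = -22 (M = Mul(-22, 1) = -22)
C = Rational(-11758, 39) (C = Mul(Pow(Add(-17, -22), -1), 11758) = Mul(Pow(-39, -1), 11758) = Mul(Rational(-1, 39), 11758) = Rational(-11758, 39) ≈ -301.49)
Add(Mul(C, Pow(118191, -1)), Mul(-134030, Pow(-287816, -1))) = Add(Mul(Rational(-11758, 39), Pow(118191, -1)), Mul(-134030, Pow(-287816, -1))) = Add(Mul(Rational(-11758, 39), Rational(1, 118191)), Mul(-134030, Rational(-1, 287816))) = Add(Rational(-11758, 4609449), Rational(67015, 143908)) = Rational(307210154471, 663336586692)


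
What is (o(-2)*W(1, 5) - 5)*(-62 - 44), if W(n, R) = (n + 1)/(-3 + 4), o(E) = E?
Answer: 954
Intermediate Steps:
W(n, R) = 1 + n (W(n, R) = (1 + n)/1 = (1 + n)*1 = 1 + n)
(o(-2)*W(1, 5) - 5)*(-62 - 44) = (-2*(1 + 1) - 5)*(-62 - 44) = (-2*2 - 5)*(-106) = (-4 - 5)*(-106) = -9*(-106) = 954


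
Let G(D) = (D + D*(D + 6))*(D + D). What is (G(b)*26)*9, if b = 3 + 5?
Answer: 449280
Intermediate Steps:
b = 8
G(D) = 2*D*(D + D*(6 + D)) (G(D) = (D + D*(6 + D))*(2*D) = 2*D*(D + D*(6 + D)))
(G(b)*26)*9 = ((2*8²*(7 + 8))*26)*9 = ((2*64*15)*26)*9 = (1920*26)*9 = 49920*9 = 449280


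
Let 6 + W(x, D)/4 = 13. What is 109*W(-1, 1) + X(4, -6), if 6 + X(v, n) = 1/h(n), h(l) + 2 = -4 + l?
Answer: 36551/12 ≈ 3045.9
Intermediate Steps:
h(l) = -6 + l (h(l) = -2 + (-4 + l) = -6 + l)
W(x, D) = 28 (W(x, D) = -24 + 4*13 = -24 + 52 = 28)
X(v, n) = -6 + 1/(-6 + n)
109*W(-1, 1) + X(4, -6) = 109*28 + (37 - 6*(-6))/(-6 - 6) = 3052 + (37 + 36)/(-12) = 3052 - 1/12*73 = 3052 - 73/12 = 36551/12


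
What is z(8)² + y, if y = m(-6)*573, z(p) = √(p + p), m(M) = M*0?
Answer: 16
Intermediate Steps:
m(M) = 0
z(p) = √2*√p (z(p) = √(2*p) = √2*√p)
y = 0 (y = 0*573 = 0)
z(8)² + y = (√2*√8)² + 0 = (√2*(2*√2))² + 0 = 4² + 0 = 16 + 0 = 16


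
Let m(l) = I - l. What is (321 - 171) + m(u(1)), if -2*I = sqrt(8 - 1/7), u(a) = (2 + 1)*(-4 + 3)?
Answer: 153 - sqrt(385)/14 ≈ 151.60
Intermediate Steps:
u(a) = -3 (u(a) = 3*(-1) = -3)
I = -sqrt(385)/14 (I = -sqrt(8 - 1/7)/2 = -sqrt(385)/14 ≈ -1.4015)
m(l) = -l - sqrt(385)/14 (m(l) = -sqrt(385)/14 - l = -l - sqrt(385)/14)
(321 - 171) + m(u(1)) = (321 - 171) + (-1*(-3) - sqrt(385)/14) = 150 + (3 - sqrt(385)/14) = 153 - sqrt(385)/14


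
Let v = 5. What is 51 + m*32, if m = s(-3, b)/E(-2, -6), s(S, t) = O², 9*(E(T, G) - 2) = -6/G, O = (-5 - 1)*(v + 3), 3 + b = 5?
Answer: 664521/19 ≈ 34975.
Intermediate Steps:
b = 2 (b = -3 + 5 = 2)
O = -48 (O = (-5 - 1)*(5 + 3) = -6*8 = -48)
E(T, G) = 2 - 2/(3*G) (E(T, G) = 2 + (-6/G)/9 = 2 - 2/(3*G))
s(S, t) = 2304 (s(S, t) = (-48)² = 2304)
m = 20736/19 (m = 2304/(2 - ⅔/(-6)) = 2304/(2 - ⅔*(-⅙)) = 2304/(2 + ⅑) = 2304/(19/9) = 2304*(9/19) = 20736/19 ≈ 1091.4)
51 + m*32 = 51 + (20736/19)*32 = 51 + 663552/19 = 664521/19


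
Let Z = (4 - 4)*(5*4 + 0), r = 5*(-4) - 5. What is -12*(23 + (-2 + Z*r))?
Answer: -252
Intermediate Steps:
r = -25 (r = -20 - 5 = -25)
Z = 0 (Z = 0*(20 + 0) = 0*20 = 0)
-12*(23 + (-2 + Z*r)) = -12*(23 + (-2 + 0*(-25))) = -12*(23 + (-2 + 0)) = -12*(23 - 2) = -12*21 = -252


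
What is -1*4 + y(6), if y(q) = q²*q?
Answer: 212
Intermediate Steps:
y(q) = q³
-1*4 + y(6) = -1*4 + 6³ = -4 + 216 = 212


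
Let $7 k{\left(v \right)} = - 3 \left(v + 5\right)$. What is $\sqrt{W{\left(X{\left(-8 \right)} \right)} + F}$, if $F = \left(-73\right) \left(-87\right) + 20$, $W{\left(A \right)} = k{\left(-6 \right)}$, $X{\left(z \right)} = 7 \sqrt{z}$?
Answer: $\frac{10 \sqrt{3122}}{7} \approx 79.821$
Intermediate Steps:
$k{\left(v \right)} = - \frac{15}{7} - \frac{3 v}{7}$ ($k{\left(v \right)} = \frac{\left(-3\right) \left(v + 5\right)}{7} = \frac{\left(-3\right) \left(5 + v\right)}{7} = \frac{-15 - 3 v}{7} = - \frac{15}{7} - \frac{3 v}{7}$)
$W{\left(A \right)} = \frac{3}{7}$ ($W{\left(A \right)} = - \frac{15}{7} - - \frac{18}{7} = - \frac{15}{7} + \frac{18}{7} = \frac{3}{7}$)
$F = 6371$ ($F = 6351 + 20 = 6371$)
$\sqrt{W{\left(X{\left(-8 \right)} \right)} + F} = \sqrt{\frac{3}{7} + 6371} = \sqrt{\frac{44600}{7}} = \frac{10 \sqrt{3122}}{7}$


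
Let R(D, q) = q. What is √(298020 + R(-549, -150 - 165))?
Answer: √297705 ≈ 545.62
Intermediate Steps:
√(298020 + R(-549, -150 - 165)) = √(298020 + (-150 - 165)) = √(298020 - 315) = √297705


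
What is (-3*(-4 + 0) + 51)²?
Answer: 3969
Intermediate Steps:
(-3*(-4 + 0) + 51)² = (-3*(-4) + 51)² = (12 + 51)² = 63² = 3969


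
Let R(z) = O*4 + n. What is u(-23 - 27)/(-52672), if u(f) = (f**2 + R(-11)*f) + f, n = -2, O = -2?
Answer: -1475/26336 ≈ -0.056007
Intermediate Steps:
R(z) = -10 (R(z) = -2*4 - 2 = -8 - 2 = -10)
u(f) = f**2 - 9*f (u(f) = (f**2 - 10*f) + f = f**2 - 9*f)
u(-23 - 27)/(-52672) = ((-23 - 27)*(-9 + (-23 - 27)))/(-52672) = -50*(-9 - 50)*(-1/52672) = -50*(-59)*(-1/52672) = 2950*(-1/52672) = -1475/26336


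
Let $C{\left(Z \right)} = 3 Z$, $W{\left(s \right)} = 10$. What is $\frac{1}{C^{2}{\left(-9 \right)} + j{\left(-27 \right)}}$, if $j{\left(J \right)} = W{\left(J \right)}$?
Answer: $\frac{1}{739} \approx 0.0013532$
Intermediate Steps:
$j{\left(J \right)} = 10$
$\frac{1}{C^{2}{\left(-9 \right)} + j{\left(-27 \right)}} = \frac{1}{\left(3 \left(-9\right)\right)^{2} + 10} = \frac{1}{\left(-27\right)^{2} + 10} = \frac{1}{729 + 10} = \frac{1}{739}$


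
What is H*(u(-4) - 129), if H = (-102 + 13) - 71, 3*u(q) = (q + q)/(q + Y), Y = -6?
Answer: 61792/3 ≈ 20597.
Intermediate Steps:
u(q) = 2*q/(3*(-6 + q)) (u(q) = ((q + q)/(q - 6))/3 = ((2*q)/(-6 + q))/3 = (2*q/(-6 + q))/3 = 2*q/(3*(-6 + q)))
H = -160 (H = -89 - 71 = -160)
H*(u(-4) - 129) = -160*((2/3)*(-4)/(-6 - 4) - 129) = -160*((2/3)*(-4)/(-10) - 129) = -160*((2/3)*(-4)*(-1/10) - 129) = -160*(4/15 - 129) = -160*(-1931/15) = 61792/3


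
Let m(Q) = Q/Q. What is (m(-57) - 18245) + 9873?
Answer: -8371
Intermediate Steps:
m(Q) = 1
(m(-57) - 18245) + 9873 = (1 - 18245) + 9873 = -18244 + 9873 = -8371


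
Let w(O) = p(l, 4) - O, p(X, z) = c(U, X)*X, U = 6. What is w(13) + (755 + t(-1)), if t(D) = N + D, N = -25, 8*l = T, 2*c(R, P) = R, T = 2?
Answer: 2867/4 ≈ 716.75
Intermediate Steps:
c(R, P) = R/2
l = ¼ (l = (⅛)*2 = ¼ ≈ 0.25000)
t(D) = -25 + D
p(X, z) = 3*X (p(X, z) = ((½)*6)*X = 3*X)
w(O) = ¾ - O (w(O) = 3*(¼) - O = ¾ - O)
w(13) + (755 + t(-1)) = (¾ - 1*13) + (755 + (-25 - 1)) = (¾ - 13) + (755 - 26) = -49/4 + 729 = 2867/4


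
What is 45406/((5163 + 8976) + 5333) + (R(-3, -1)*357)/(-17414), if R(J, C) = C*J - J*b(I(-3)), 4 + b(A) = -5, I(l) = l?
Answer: 239384045/84771352 ≈ 2.8239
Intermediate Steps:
b(A) = -9 (b(A) = -4 - 5 = -9)
R(J, C) = 9*J + C*J (R(J, C) = C*J - J*(-9) = C*J - (-9)*J = C*J + 9*J = 9*J + C*J)
45406/((5163 + 8976) + 5333) + (R(-3, -1)*357)/(-17414) = 45406/((5163 + 8976) + 5333) + (-3*(9 - 1)*357)/(-17414) = 45406/(14139 + 5333) + (-3*8*357)*(-1/17414) = 45406/19472 - 24*357*(-1/17414) = 45406*(1/19472) - 8568*(-1/17414) = 22703/9736 + 4284/8707 = 239384045/84771352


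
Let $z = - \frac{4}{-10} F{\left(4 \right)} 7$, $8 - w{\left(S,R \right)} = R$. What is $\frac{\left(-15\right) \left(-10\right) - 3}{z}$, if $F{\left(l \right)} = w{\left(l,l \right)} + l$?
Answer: $\frac{105}{16} \approx 6.5625$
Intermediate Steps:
$w{\left(S,R \right)} = 8 - R$
$F{\left(l \right)} = 8$ ($F{\left(l \right)} = \left(8 - l\right) + l = 8$)
$z = \frac{112}{5}$ ($z = - \frac{4}{-10} \cdot 8 \cdot 7 = \left(-4\right) \left(- \frac{1}{10}\right) 8 \cdot 7 = \frac{2}{5} \cdot 8 \cdot 7 = \frac{16}{5} \cdot 7 = \frac{112}{5} \approx 22.4$)
$\frac{\left(-15\right) \left(-10\right) - 3}{z} = \frac{\left(-15\right) \left(-10\right) - 3}{\frac{112}{5}} = \left(150 - 3\right) \frac{5}{112} = 147 \cdot \frac{5}{112} = \frac{105}{16}$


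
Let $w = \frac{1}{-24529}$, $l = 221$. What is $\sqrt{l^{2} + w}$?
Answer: $\frac{6 \sqrt{816284843382}}{24529} \approx 221.0$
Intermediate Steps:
$w = - \frac{1}{24529} \approx -4.0768 \cdot 10^{-5}$
$\sqrt{l^{2} + w} = \sqrt{221^{2} - \frac{1}{24529}} = \sqrt{48841 - \frac{1}{24529}} = \sqrt{\frac{1198020888}{24529}} = \frac{6 \sqrt{816284843382}}{24529}$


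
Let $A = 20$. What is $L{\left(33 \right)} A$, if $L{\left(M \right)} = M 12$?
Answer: $7920$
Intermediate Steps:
$L{\left(M \right)} = 12 M$
$L{\left(33 \right)} A = 12 \cdot 33 \cdot 20 = 396 \cdot 20 = 7920$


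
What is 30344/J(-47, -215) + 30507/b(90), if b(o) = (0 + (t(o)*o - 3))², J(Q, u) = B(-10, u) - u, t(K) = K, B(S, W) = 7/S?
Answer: 6631339774487/46832699829 ≈ 141.60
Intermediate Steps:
J(Q, u) = -7/10 - u (J(Q, u) = 7/(-10) - u = 7*(-⅒) - u = -7/10 - u)
b(o) = (-3 + o²)² (b(o) = (0 + (o*o - 3))² = (0 + (o² - 3))² = (0 + (-3 + o²))² = (-3 + o²)²)
30344/J(-47, -215) + 30507/b(90) = 30344/(-7/10 - 1*(-215)) + 30507/((-3 + 90²)²) = 30344/(-7/10 + 215) + 30507/((-3 + 8100)²) = 30344/(2143/10) + 30507/(8097²) = 30344*(10/2143) + 30507/65561409 = 303440/2143 + 30507*(1/65561409) = 303440/2143 + 10169/21853803 = 6631339774487/46832699829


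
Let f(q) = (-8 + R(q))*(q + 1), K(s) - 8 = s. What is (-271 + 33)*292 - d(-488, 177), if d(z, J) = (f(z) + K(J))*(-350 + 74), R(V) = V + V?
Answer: 132242972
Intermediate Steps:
R(V) = 2*V
K(s) = 8 + s
f(q) = (1 + q)*(-8 + 2*q) (f(q) = (-8 + 2*q)*(q + 1) = (-8 + 2*q)*(1 + q) = (1 + q)*(-8 + 2*q))
d(z, J) = -552*z² - 276*J + 1656*z (d(z, J) = ((-8 - 6*z + 2*z²) + (8 + J))*(-350 + 74) = (J - 6*z + 2*z²)*(-276) = -552*z² - 276*J + 1656*z)
(-271 + 33)*292 - d(-488, 177) = (-271 + 33)*292 - (-552*(-488)² - 276*177 + 1656*(-488)) = -238*292 - (-552*238144 - 48852 - 808128) = -69496 - (-131455488 - 48852 - 808128) = -69496 - 1*(-132312468) = -69496 + 132312468 = 132242972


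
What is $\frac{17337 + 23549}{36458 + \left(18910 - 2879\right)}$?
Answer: $\frac{40886}{52489} \approx 0.77894$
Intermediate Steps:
$\frac{17337 + 23549}{36458 + \left(18910 - 2879\right)} = \frac{40886}{36458 + 16031} = \frac{40886}{52489}$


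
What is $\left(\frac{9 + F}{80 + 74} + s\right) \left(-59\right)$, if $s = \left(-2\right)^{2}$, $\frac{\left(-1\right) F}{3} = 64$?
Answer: $- \frac{25547}{154} \approx -165.89$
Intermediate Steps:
$F = -192$ ($F = \left(-3\right) 64 = -192$)
$s = 4$
$\left(\frac{9 + F}{80 + 74} + s\right) \left(-59\right) = \left(\frac{9 - 192}{80 + 74} + 4\right) \left(-59\right) = \left(- \frac{183}{154} + 4\right) \left(-59\right) = \frac{433}{154} \left(-59\right) = - \frac{25547}{154}$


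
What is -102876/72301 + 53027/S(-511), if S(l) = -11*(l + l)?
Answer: 2677373135/812807842 ≈ 3.2940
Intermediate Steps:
S(l) = -22*l
-102876/72301 + 53027/S(-511) = -102876/72301 + 53027/((-22*(-511))) = -102876*1/72301 + 53027/11242 = -102876/72301 + 53027*(1/11242) = -102876/72301 + 53027/11242 = 2677373135/812807842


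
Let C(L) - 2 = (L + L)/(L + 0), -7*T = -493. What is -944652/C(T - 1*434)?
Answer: -236163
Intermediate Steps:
T = 493/7 (T = -⅐*(-493) = 493/7 ≈ 70.429)
C(L) = 4 (C(L) = 2 + (L + L)/(L + 0) = 2 + (2*L)/L = 2 + 2 = 4)
-944652/C(T - 1*434) = -944652/4 = -944652*¼ = -236163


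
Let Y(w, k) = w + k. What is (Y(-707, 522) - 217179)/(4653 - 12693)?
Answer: 54341/2010 ≈ 27.035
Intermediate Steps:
Y(w, k) = k + w
(Y(-707, 522) - 217179)/(4653 - 12693) = ((522 - 707) - 217179)/(4653 - 12693) = (-185 - 217179)/(-8040) = -217364*(-1/8040) = 54341/2010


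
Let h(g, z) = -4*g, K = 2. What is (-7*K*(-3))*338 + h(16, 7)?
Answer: 14132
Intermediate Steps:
(-7*K*(-3))*338 + h(16, 7) = (-7*2*(-3))*338 - 4*16 = -14*(-3)*338 - 64 = 42*338 - 64 = 14196 - 64 = 14132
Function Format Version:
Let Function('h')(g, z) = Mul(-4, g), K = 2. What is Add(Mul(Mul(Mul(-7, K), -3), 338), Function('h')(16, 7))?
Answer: 14132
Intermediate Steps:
Add(Mul(Mul(Mul(-7, K), -3), 338), Function('h')(16, 7)) = Add(Mul(Mul(Mul(-7, 2), -3), 338), Mul(-4, 16)) = Add(Mul(Mul(-14, -3), 338), -64) = Add(Mul(42, 338), -64) = Add(14196, -64) = 14132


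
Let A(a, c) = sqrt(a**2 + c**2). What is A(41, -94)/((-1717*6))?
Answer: -sqrt(10517)/10302 ≈ -0.0099546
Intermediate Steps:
A(41, -94)/((-1717*6)) = sqrt(41**2 + (-94)**2)/((-1717*6)) = sqrt(1681 + 8836)/(-10302) = sqrt(10517)*(-1/10302) = -sqrt(10517)/10302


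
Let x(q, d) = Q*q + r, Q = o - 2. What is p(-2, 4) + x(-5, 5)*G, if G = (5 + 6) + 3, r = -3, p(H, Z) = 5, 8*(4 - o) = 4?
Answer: -142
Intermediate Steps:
o = 7/2 (o = 4 - ⅛*4 = 4 - ½ = 7/2 ≈ 3.5000)
Q = 3/2 (Q = 7/2 - 2 = 3/2 ≈ 1.5000)
G = 14 (G = 11 + 3 = 14)
x(q, d) = -3 + 3*q/2 (x(q, d) = 3*q/2 - 3 = -3 + 3*q/2)
p(-2, 4) + x(-5, 5)*G = 5 + (-3 + (3/2)*(-5))*14 = 5 + (-3 - 15/2)*14 = 5 - 21/2*14 = 5 - 147 = -142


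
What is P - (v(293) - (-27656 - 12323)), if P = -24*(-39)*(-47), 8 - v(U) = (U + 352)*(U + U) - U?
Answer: 293698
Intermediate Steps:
v(U) = 8 + U - 2*U*(352 + U) (v(U) = 8 - ((U + 352)*(U + U) - U) = 8 - ((352 + U)*(2*U) - U) = 8 - (2*U*(352 + U) - U) = 8 - (-U + 2*U*(352 + U)) = 8 + (U - 2*U*(352 + U)) = 8 + U - 2*U*(352 + U))
P = -43992 (P = 936*(-47) = -43992)
P - (v(293) - (-27656 - 12323)) = -43992 - ((8 - 703*293 - 2*293²) - (-27656 - 12323)) = -43992 - ((8 - 205979 - 2*85849) - 1*(-39979)) = -43992 - ((8 - 205979 - 171698) + 39979) = -43992 - (-377669 + 39979) = -43992 - 1*(-337690) = -43992 + 337690 = 293698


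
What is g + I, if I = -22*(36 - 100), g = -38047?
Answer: -36639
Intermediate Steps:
I = 1408 (I = -22*(-64) = 1408)
g + I = -38047 + 1408 = -36639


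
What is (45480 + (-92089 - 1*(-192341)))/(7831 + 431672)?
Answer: 145732/439503 ≈ 0.33158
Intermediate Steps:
(45480 + (-92089 - 1*(-192341)))/(7831 + 431672) = (45480 + (-92089 + 192341))/439503 = (45480 + 100252)*(1/439503) = 145732*(1/439503) = 145732/439503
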